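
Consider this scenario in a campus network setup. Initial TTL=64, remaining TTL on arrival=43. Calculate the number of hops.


Given: initial TTL = 64, received TTL = 43
Hops = initial TTL - received TTL
Hops = 64 - 43 = 21

21


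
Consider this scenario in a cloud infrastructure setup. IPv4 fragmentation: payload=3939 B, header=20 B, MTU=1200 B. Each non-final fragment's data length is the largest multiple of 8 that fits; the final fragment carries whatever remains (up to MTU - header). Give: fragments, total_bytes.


Max data per non-final fragment = floor((MTU - header)/8)*8 = floor((1200 - 20)/8)*8 = floor(1180/8)*8 = 1176 B
Final fragment needs no 8-byte alignment: it can carry up to MTU - header = 1180 B
Non-final fragments needed = ceil((payload - 1180) / 1176) = ceil(2759/1176) = ceil(2.3461) = 3
Number of fragments = 3 + 1 = 4
Fragment sizes (data): 3 * 1176 B + 411 B (last, 411 <= 1180 OK)
Total bytes sent = payload + n_frags * header = 3939 + 4*20 = 3939 + 80 = 4019 B

4, 4019


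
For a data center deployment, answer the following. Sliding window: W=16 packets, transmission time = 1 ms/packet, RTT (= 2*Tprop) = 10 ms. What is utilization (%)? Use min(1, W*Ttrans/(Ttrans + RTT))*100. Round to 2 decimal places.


Given: W = 16, Ttrans = 1 ms, RTT = 10 ms (= 2 * Tprop, Tprop = 5 ms)
Cycle time = Ttrans + RTT = 1 + 10 = 11 ms (first packet sent until its ACK returns)
W * Ttrans = 16 * 1 = 16 ms of sending per cycle
W * Ttrans / (Ttrans + RTT) = 16 / 11 = 1.454545
U = min(1, 1.454545) = 1.000000
U% = 100.00%

100.00


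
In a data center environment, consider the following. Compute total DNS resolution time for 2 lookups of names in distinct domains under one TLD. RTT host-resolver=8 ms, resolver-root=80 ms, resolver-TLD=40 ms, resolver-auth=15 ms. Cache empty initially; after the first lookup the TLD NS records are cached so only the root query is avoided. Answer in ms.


Lookup 1 (cold cache): local + root + TLD + auth = 8 + 80 + 40 + 15 = 143 ms
Lookups 2..2 (TLD NS cached -> skip root; new domain -> still ask TLD and auth): local + TLD + auth = 8 + 40 + 15 = 63 ms each
Remaining 1 lookups: 1 * 63 = 63 ms
Total = 143 + 63 = 206 ms

206


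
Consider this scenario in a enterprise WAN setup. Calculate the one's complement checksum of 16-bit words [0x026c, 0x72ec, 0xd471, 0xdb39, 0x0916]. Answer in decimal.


Given words: [0x026c, 0x72ec, 0xd471, 0xdb39, 0x0916]
Step 1: Sum all words
Raw sum = 620 + 29420 + 54385 + 56121 + 2326 = 142872
Step 2: Fold carry: (11800 + 2) = 11802
One's complement = ~11802 & 0xFFFF = 53733

53733


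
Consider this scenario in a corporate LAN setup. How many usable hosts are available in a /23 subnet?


Given: subnet mask /23
Host bits = 32 - 23 = 9
Total addresses = 2^9 = 512
Usable hosts = 512 - 2 (network + broadcast) = 510

510


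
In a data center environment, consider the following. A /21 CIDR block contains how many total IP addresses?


Given: CIDR prefix /21
Host bits = 32 - 21 = 11
Total addresses = 2^11 = 2048

2048


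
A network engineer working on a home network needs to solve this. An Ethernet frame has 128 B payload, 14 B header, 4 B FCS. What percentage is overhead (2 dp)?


Given: payload = 128 B, header = 14 B, trailer = 4 B
Overhead bytes = header + trailer = 14 + 4 = 18
Total frame = payload + overhead = 128 + 18 = 146
Overhead % = 18 / 146 * 100 = 12.3288% -> 12.33% (2 dp)

12.33


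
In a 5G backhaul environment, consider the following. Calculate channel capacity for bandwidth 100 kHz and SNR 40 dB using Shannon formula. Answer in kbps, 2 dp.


Given: B = 100 kHz, SNR = 40 dB
SNR linear = 10^(40/10) = 10000
1 + SNR = 10001
log2(10001) = 13.2878566418
C = 100 * 1000 * 13.2878566418 = 1328785.6642 bps
C = 1328.785664 kbps -> 1328.79 kbps (2 dp)

1328.79


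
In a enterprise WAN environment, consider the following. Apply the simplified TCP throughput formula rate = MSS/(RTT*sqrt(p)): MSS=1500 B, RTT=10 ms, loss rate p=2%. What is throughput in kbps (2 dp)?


Given: MSS = 1500 bytes, RTT = 10 ms, loss = 2%
RTT in seconds = 10 / 1000 = 0.01
Loss rate = 2% = 0.02
sqrt(loss) = sqrt(0.02) = 0.141421356237
Throughput (bytes/s) = 1500 / (0.01 * 0.141421356237) = 1060660.1718
Throughput (kbps) = 1060660.1718 * 8 / 1000 = 8485.281374 -> 8485.28 kbps (2 dp)

8485.28


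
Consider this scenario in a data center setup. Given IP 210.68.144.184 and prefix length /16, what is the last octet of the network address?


Given: IP = 210.68.144.184, prefix = /16
Subnet mask = 255.255.0.0
Last octet of IP: 184
Last octet of mask: 0
Network last octet = 184 AND 0 = 0

0


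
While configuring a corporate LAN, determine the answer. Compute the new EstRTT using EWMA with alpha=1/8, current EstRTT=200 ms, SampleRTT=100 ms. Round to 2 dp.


Given: EstRTT = 200 ms, SampleRTT = 100 ms, alpha = 1/8
New EstRTT = (1 - alpha) * EstRTT + alpha * SampleRTT
(7/8) * 200 = 175
(1/8) * 100 = 12.5
New EstRTT = 175 + 12.5 = 187.5 ms -> 187.50 ms (2 dp)

187.50


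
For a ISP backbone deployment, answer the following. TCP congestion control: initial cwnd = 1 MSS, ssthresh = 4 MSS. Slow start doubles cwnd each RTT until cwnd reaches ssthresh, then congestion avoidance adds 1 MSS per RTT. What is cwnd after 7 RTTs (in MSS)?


RTT 0: cwnd = 1 MSS (initial)
RTT 1: cwnd = 2 MSS (slow start, doubled)
RTT 2: cwnd = 4 MSS (slow start, doubled)
RTT 3: cwnd = 5 MSS (congestion avoidance, +1)
RTT 4: cwnd = 6 MSS (congestion avoidance, +1)
RTT 5: cwnd = 7 MSS (congestion avoidance, +1)
RTT 6: cwnd = 8 MSS (congestion avoidance, +1)
RTT 7: cwnd = 9 MSS (congestion avoidance, +1)

9


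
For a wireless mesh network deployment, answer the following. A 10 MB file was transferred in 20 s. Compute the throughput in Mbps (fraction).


Given: file = 10 MB, time = 20 s
File in Mb = 10 * 8 = 80 Mb
Throughput = 80 / 20 Mbps
Throughput = 4 Mbps

4


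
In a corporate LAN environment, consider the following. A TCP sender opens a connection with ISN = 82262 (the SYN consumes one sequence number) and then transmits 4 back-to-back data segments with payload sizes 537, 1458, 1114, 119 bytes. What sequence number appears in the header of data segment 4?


The SYN occupies sequence number ISN = 82262, so the first data byte is ISN + 1 = 82263.
SEQ of data segment i = (ISN + 1) + sum of payload sizes of segments 1..i-1.
Segment 1: SEQ = 82263, payload = 537 bytes
Segment 2: SEQ = 82800, payload = 1458 bytes
Segment 3: SEQ = 84258, payload = 1114 bytes
Segment 4: SEQ = 85372, payload = 119 bytes
SEQ of segment 4 = 82263 + 537 + 1458 + 1114 = 85372

85372


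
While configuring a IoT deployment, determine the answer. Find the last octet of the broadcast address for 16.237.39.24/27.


Given: IP = 16.237.39.24, prefix = /27
Host bits = 32 - 27 = 5
Network last octet = 24 AND mask = 0
Host part size = 2^5 - 1 = 31
Broadcast last octet = 0 OR 31 = 31

31


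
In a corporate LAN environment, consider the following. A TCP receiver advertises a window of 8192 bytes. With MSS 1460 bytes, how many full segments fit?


Given: RWND = 8192 bytes, MSS = 1460 bytes
Full segments = floor(RWND / MSS)
Full segments = floor(8192 / 1460)
Full segments = floor(5.611) = 5

5


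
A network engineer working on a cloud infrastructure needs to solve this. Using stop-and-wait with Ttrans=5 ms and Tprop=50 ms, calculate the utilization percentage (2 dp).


Given: Ttrans = 5 ms, Tprop = 50 ms
RTT = 2 * Tprop = 2 * 50 = 100 ms
U = Ttrans / (Ttrans + RTT)
U = 5 / (5 + 100)
U = 5 / 105 = 0.047619
U% = 4.76%

4.76


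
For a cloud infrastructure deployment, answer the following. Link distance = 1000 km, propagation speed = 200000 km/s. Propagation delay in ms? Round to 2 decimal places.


Given: distance = 1000 km, speed = 200000 km/s
Delay = distance / speed = 1000 / 200000 seconds
Delay in ms = 1000 * 1000 / 200000
Delay = 5.0000 ms
Rounded to 2 dp = 5.00 ms

5.00


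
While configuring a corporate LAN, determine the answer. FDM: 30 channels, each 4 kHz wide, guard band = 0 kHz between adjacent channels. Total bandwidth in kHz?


Given: 30 channels, 4 kHz each, guard = 0 kHz
Channel bandwidth = 30 * 4 = 120 kHz
Guard bands = 29 gaps * 0 kHz = 0 kHz
Total = 120 + 0 = 120 kHz

120


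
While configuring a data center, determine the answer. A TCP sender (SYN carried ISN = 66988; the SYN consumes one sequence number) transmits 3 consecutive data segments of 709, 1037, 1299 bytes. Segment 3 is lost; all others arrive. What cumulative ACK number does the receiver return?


SYN uses sequence number 66988; first data byte = ISN + 1 = 66989.
Segment 1: SEQ = 66989, len = 709 B, covers [66989, 67697]
Segment 2: SEQ = 67698, len = 1037 B, covers [67698, 68734]
Segment 3: SEQ = 68735, len = 1299 B, covers [68735, 70033] [LOST]
In-order data received: bytes [66989, 68734] (segments 1..2).
Segment 3 missing -> gap begins at byte 68735.
Cumulative ACK = next expected in-order byte = 66989 + 709 + 1037 = 68735

68735


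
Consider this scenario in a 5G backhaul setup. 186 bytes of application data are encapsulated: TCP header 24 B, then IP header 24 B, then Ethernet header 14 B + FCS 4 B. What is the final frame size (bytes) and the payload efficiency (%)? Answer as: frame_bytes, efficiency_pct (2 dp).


TCP segment = 186 + 24 = 210 B
IP packet = 210 + 24 = 234 B
Ethernet frame = 234 + 14 + 4 = 252 B
Efficiency = app / frame = 186 / 252 = 0.738095 = 73.8095% -> 73.81% (2 dp)

252, 73.81


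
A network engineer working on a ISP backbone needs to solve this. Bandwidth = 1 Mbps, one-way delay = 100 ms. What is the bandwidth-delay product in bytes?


Given: bandwidth = 1 Mbps, delay = 100 ms
BDP in bits = 1 * 10^6 * 100 / 1000
BDP in bits = 100000
BDP in bytes = 100000 / 8 = 12500

12500


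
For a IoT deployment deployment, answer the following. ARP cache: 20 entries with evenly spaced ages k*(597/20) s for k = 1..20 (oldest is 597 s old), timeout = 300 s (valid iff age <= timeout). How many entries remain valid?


Ages are k * 597/20 s for k = 1..20 (spacing = 29.8500 s).
Entry k is valid iff k * 597/20 <= 300 iff k <= 20 * 300 / 597 = 10.0503
n_valid = floor(10.0503) = 10
(n_stale = 20 - 10 = 10)

10


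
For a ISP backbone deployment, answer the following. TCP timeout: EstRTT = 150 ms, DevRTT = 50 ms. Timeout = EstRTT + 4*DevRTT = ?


Given: EstRTT = 150 ms, DevRTT = 50 ms
Timeout = EstRTT + 4 * DevRTT
4 * DevRTT = 4 * 50 = 200
Timeout = 150 + 200 = 350 ms

350


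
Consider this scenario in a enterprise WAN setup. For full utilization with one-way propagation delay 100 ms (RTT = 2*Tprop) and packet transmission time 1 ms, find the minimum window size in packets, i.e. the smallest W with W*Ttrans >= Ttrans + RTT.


Given: Ttrans = 1 ms, RTT = 200 ms (= 2 * Tprop, Tprop = 100 ms)
Time until first ACK returns = Ttrans + RTT = 1 + 200 = 201 ms
Need W * Ttrans >= Ttrans + RTT  ->  W >= (Ttrans + RTT) / Ttrans
(Ttrans + RTT) / Ttrans = 201 / 1 = 201
W_min = ceil(201) = 201

201


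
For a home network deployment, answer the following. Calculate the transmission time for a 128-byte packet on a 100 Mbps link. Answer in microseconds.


Given: packet = 128 bytes, bandwidth = 100 Mbps
Packet in bits = 128 * 8 = 1024 bits
Bandwidth = 100 * 10^6 = 100000000 bps
Time = 1024 / 100000000 seconds
Time in us = 1024 * 10^6 / 100000000 = 10.24

10.24


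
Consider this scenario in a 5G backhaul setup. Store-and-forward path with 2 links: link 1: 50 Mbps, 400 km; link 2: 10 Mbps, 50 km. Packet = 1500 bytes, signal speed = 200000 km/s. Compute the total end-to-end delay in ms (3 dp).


Packet = 1500 bytes = 12000 bits. Store-and-forward: sum (t_trans + t_prop) per link.
Link 1: t_trans = 12000/(50*10^6) s = 0.2400 ms; t_prop = 400/200000 s = 2.0000 ms; subtotal = 2.2400 ms
Link 2: t_trans = 12000/(10*10^6) s = 1.2000 ms; t_prop = 50/200000 s = 0.2500 ms; subtotal = 1.4500 ms
End-to-end = 2.2400 + 1.4500 = 3.6900 ms -> 3.690 ms (3 dp)

3.690


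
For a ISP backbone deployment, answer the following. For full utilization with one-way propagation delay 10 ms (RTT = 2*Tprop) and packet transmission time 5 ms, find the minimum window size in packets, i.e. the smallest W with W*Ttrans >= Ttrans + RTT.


Given: Ttrans = 5 ms, RTT = 20 ms (= 2 * Tprop, Tprop = 10 ms)
Time until first ACK returns = Ttrans + RTT = 5 + 20 = 25 ms
Need W * Ttrans >= Ttrans + RTT  ->  W >= (Ttrans + RTT) / Ttrans
(Ttrans + RTT) / Ttrans = 25 / 5 = 5
W_min = ceil(5) = 5

5


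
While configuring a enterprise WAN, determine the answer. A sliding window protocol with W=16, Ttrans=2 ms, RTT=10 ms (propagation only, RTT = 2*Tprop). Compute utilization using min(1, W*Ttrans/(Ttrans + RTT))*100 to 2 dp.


Given: W = 16, Ttrans = 2 ms, RTT = 10 ms (= 2 * Tprop, Tprop = 5 ms)
Cycle time = Ttrans + RTT = 2 + 10 = 12 ms (first packet sent until its ACK returns)
W * Ttrans = 16 * 2 = 32 ms of sending per cycle
W * Ttrans / (Ttrans + RTT) = 32 / 12 = 2.666667
U = min(1, 2.666667) = 1.000000
U% = 100.00%

100.00


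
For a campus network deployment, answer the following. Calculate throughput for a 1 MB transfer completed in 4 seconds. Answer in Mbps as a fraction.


Given: file = 1 MB, time = 4 s
File in Mb = 1 * 8 = 8 Mb
Throughput = 8 / 4 Mbps
Throughput = 2 Mbps

2


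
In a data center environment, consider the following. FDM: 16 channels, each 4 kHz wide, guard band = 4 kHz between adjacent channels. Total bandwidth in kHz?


Given: 16 channels, 4 kHz each, guard = 4 kHz
Channel bandwidth = 16 * 4 = 64 kHz
Guard bands = 15 gaps * 4 kHz = 60 kHz
Total = 64 + 60 = 124 kHz

124


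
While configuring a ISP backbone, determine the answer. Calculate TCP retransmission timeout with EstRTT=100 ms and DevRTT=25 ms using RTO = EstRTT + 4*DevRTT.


Given: EstRTT = 100 ms, DevRTT = 25 ms
Timeout = EstRTT + 4 * DevRTT
4 * DevRTT = 4 * 25 = 100
Timeout = 100 + 100 = 200 ms

200


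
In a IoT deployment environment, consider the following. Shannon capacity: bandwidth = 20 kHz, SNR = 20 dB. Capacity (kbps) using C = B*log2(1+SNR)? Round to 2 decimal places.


Given: B = 20 kHz, SNR = 20 dB
SNR linear = 10^(20/10) = 100
1 + SNR = 101
log2(101) = 6.6582114828
C = 20 * 1000 * 6.6582114828 = 133164.2297 bps
C = 133.164230 kbps -> 133.16 kbps (2 dp)

133.16


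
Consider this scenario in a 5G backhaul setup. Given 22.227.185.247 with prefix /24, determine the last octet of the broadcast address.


Given: IP = 22.227.185.247, prefix = /24
Host bits = 32 - 24 = 8
Network last octet = 247 AND mask = 0
Host part size = 2^8 - 1 = 255
Broadcast last octet = 0 OR 255 = 255

255


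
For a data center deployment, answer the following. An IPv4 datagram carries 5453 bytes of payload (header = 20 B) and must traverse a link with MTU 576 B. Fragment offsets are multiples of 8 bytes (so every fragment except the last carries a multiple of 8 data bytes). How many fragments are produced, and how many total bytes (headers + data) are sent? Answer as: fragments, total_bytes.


Max data per non-final fragment = floor((MTU - header)/8)*8 = floor((576 - 20)/8)*8 = floor(556/8)*8 = 552 B
Final fragment needs no 8-byte alignment: it can carry up to MTU - header = 556 B
Non-final fragments needed = ceil((payload - 556) / 552) = ceil(4897/552) = ceil(8.8714) = 9
Number of fragments = 9 + 1 = 10
Fragment sizes (data): 9 * 552 B + 485 B (last, 485 <= 556 OK)
Total bytes sent = payload + n_frags * header = 5453 + 10*20 = 5453 + 200 = 5653 B

10, 5653


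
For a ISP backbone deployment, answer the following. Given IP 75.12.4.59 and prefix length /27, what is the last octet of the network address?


Given: IP = 75.12.4.59, prefix = /27
Subnet mask = 255.255.255.224
Last octet of IP: 59
Last octet of mask: 224
Network last octet = 59 AND 224 = 32

32


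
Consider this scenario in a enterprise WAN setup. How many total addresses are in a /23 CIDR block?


Given: CIDR prefix /23
Host bits = 32 - 23 = 9
Total addresses = 2^9 = 512

512


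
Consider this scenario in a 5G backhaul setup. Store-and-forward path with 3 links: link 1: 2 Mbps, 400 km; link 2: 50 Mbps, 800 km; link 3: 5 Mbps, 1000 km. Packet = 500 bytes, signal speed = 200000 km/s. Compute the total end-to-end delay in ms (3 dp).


Packet = 500 bytes = 4000 bits. Store-and-forward: sum (t_trans + t_prop) per link.
Link 1: t_trans = 4000/(2*10^6) s = 2.0000 ms; t_prop = 400/200000 s = 2.0000 ms; subtotal = 4.0000 ms
Link 2: t_trans = 4000/(50*10^6) s = 0.0800 ms; t_prop = 800/200000 s = 4.0000 ms; subtotal = 4.0800 ms
Link 3: t_trans = 4000/(5*10^6) s = 0.8000 ms; t_prop = 1000/200000 s = 5.0000 ms; subtotal = 5.8000 ms
End-to-end = 4.0000 + 4.0800 + 5.8000 = 13.8800 ms -> 13.880 ms (3 dp)

13.880


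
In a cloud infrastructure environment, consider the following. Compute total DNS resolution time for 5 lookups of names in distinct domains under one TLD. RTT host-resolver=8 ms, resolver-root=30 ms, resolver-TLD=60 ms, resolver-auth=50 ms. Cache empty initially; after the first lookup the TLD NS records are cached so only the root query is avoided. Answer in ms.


Lookup 1 (cold cache): local + root + TLD + auth = 8 + 30 + 60 + 50 = 148 ms
Lookups 2..5 (TLD NS cached -> skip root; new domain -> still ask TLD and auth): local + TLD + auth = 8 + 60 + 50 = 118 ms each
Remaining 4 lookups: 4 * 118 = 472 ms
Total = 148 + 472 = 620 ms

620


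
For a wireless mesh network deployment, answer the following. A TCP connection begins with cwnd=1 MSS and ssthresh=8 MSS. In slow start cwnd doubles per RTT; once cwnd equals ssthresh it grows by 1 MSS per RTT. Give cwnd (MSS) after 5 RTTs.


RTT 0: cwnd = 1 MSS (initial)
RTT 1: cwnd = 2 MSS (slow start, doubled)
RTT 2: cwnd = 4 MSS (slow start, doubled)
RTT 3: cwnd = 8 MSS (slow start, doubled)
RTT 4: cwnd = 9 MSS (congestion avoidance, +1)
RTT 5: cwnd = 10 MSS (congestion avoidance, +1)

10


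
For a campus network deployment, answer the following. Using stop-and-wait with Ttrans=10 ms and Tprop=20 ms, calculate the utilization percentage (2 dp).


Given: Ttrans = 10 ms, Tprop = 20 ms
RTT = 2 * Tprop = 2 * 20 = 40 ms
U = Ttrans / (Ttrans + RTT)
U = 10 / (10 + 40)
U = 10 / 50 = 0.2
U% = 20.00%

20.00


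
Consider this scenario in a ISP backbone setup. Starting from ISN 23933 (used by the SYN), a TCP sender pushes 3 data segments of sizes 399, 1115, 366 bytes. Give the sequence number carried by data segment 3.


The SYN occupies sequence number ISN = 23933, so the first data byte is ISN + 1 = 23934.
SEQ of data segment i = (ISN + 1) + sum of payload sizes of segments 1..i-1.
Segment 1: SEQ = 23934, payload = 399 bytes
Segment 2: SEQ = 24333, payload = 1115 bytes
Segment 3: SEQ = 25448, payload = 366 bytes
SEQ of segment 3 = 23934 + 399 + 1115 = 25448

25448


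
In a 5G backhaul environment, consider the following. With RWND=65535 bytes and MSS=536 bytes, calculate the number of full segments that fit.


Given: RWND = 65535 bytes, MSS = 536 bytes
Full segments = floor(RWND / MSS)
Full segments = floor(65535 / 536)
Full segments = floor(122.2668) = 122

122


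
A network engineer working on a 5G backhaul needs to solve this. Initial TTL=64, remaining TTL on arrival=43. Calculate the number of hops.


Given: initial TTL = 64, received TTL = 43
Hops = initial TTL - received TTL
Hops = 64 - 43 = 21

21


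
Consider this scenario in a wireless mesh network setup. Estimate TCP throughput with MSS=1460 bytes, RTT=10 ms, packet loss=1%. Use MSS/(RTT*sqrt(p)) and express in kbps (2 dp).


Given: MSS = 1460 bytes, RTT = 10 ms, loss = 1%
RTT in seconds = 10 / 1000 = 0.01
Loss rate = 1% = 0.01
sqrt(loss) = sqrt(0.01) = 0.1
Throughput (bytes/s) = 1460 / (0.01 * 0.1) = 1460000.0000
Throughput (kbps) = 1460000.0000 * 8 / 1000 = 11680.000000 -> 11680.00 kbps (2 dp)

11680.00


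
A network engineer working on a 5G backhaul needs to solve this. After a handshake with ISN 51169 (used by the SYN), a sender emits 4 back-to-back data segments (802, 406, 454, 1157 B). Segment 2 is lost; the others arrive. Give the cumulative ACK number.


SYN uses sequence number 51169; first data byte = ISN + 1 = 51170.
Segment 1: SEQ = 51170, len = 802 B, covers [51170, 51971]
Segment 2: SEQ = 51972, len = 406 B, covers [51972, 52377] [LOST]
Segment 3: SEQ = 52378, len = 454 B, covers [52378, 52831]
Segment 4: SEQ = 52832, len = 1157 B, covers [52832, 53988]
In-order data received: bytes [51170, 51971] (segments 1..1).
Segment 2 missing -> gap begins at byte 51972; later segments buffered out of order.
Cumulative ACK = next expected in-order byte = 51170 + 802 = 51972

51972


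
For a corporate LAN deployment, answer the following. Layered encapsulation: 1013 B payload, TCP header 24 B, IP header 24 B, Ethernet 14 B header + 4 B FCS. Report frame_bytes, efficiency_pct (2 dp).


TCP segment = 1013 + 24 = 1037 B
IP packet = 1037 + 24 = 1061 B
Ethernet frame = 1061 + 14 + 4 = 1079 B
Efficiency = app / frame = 1013 / 1079 = 0.938832 = 93.8832% -> 93.88% (2 dp)

1079, 93.88


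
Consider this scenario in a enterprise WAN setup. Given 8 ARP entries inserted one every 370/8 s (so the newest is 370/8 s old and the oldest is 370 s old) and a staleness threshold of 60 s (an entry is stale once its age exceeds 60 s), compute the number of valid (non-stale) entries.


Ages are k * 370/8 s for k = 1..8 (spacing = 46.2500 s).
Entry k is valid iff k * 370/8 <= 60 iff k <= 8 * 60 / 370 = 1.2973
n_valid = floor(1.2973) = 1
(n_stale = 8 - 1 = 7)

1


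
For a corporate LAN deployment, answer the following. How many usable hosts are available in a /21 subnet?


Given: subnet mask /21
Host bits = 32 - 21 = 11
Total addresses = 2^11 = 2048
Usable hosts = 2048 - 2 (network + broadcast) = 2046

2046


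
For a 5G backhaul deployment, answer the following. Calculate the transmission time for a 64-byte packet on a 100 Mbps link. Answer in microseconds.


Given: packet = 64 bytes, bandwidth = 100 Mbps
Packet in bits = 64 * 8 = 512 bits
Bandwidth = 100 * 10^6 = 100000000 bps
Time = 512 / 100000000 seconds
Time in us = 512 * 10^6 / 100000000 = 5.12

5.12


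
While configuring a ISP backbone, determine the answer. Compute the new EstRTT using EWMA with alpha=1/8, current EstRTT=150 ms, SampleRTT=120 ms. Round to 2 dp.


Given: EstRTT = 150 ms, SampleRTT = 120 ms, alpha = 1/8
New EstRTT = (1 - alpha) * EstRTT + alpha * SampleRTT
(7/8) * 150 = 131.25
(1/8) * 120 = 15
New EstRTT = 131.25 + 15 = 146.25 ms -> 146.25 ms (2 dp)

146.25


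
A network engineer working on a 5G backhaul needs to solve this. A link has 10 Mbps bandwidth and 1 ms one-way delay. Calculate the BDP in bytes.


Given: bandwidth = 10 Mbps, delay = 1 ms
BDP in bits = 10 * 10^6 * 1 / 1000
BDP in bits = 10000
BDP in bytes = 10000 / 8 = 1250

1250


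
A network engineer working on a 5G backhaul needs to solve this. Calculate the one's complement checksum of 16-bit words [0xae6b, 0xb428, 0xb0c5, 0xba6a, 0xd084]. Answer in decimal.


Given words: [0xae6b, 0xb428, 0xb0c5, 0xba6a, 0xd084]
Step 1: Sum all words
Raw sum = 44651 + 46120 + 45253 + 47722 + 53380 = 237126
Step 2: Fold carry: (40518 + 3) = 40521
One's complement = ~40521 & 0xFFFF = 25014

25014


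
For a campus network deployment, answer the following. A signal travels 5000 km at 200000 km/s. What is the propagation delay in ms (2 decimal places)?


Given: distance = 5000 km, speed = 200000 km/s
Delay = distance / speed = 5000 / 200000 seconds
Delay in ms = 5000 * 1000 / 200000
Delay = 25.0000 ms
Rounded to 2 dp = 25.00 ms

25.00


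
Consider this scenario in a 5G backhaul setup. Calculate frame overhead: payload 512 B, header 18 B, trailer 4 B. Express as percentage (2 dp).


Given: payload = 512 B, header = 18 B, trailer = 4 B
Overhead bytes = header + trailer = 18 + 4 = 22
Total frame = payload + overhead = 512 + 22 = 534
Overhead % = 22 / 534 * 100 = 4.1199% -> 4.12% (2 dp)

4.12


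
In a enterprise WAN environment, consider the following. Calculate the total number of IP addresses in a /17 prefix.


Given: CIDR prefix /17
Host bits = 32 - 17 = 15
Total addresses = 2^15 = 32768

32768


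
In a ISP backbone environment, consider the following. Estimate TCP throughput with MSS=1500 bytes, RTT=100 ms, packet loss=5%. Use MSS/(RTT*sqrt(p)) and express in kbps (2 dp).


Given: MSS = 1500 bytes, RTT = 100 ms, loss = 5%
RTT in seconds = 100 / 1000 = 0.1
Loss rate = 5% = 0.05
sqrt(loss) = sqrt(0.05) = 0.223606797750
Throughput (bytes/s) = 1500 / (0.1 * 0.223606797750) = 67082.0393
Throughput (kbps) = 67082.0393 * 8 / 1000 = 536.656315 -> 536.66 kbps (2 dp)

536.66


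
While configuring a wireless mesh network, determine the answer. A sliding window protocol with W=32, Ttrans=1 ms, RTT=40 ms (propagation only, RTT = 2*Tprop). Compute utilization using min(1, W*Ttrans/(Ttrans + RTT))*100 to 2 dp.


Given: W = 32, Ttrans = 1 ms, RTT = 40 ms (= 2 * Tprop, Tprop = 20 ms)
Cycle time = Ttrans + RTT = 1 + 40 = 41 ms (first packet sent until its ACK returns)
W * Ttrans = 32 * 1 = 32 ms of sending per cycle
W * Ttrans / (Ttrans + RTT) = 32 / 41 = 0.780488
U = min(1, 0.780488) = 0.780488
U% = 78.05%

78.05


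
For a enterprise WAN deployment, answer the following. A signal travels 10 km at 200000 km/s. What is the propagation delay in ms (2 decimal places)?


Given: distance = 10 km, speed = 200000 km/s
Delay = distance / speed = 10 / 200000 seconds
Delay in ms = 10 * 1000 / 200000
Delay = 0.0500 ms
Rounded to 2 dp = 0.05 ms

0.05


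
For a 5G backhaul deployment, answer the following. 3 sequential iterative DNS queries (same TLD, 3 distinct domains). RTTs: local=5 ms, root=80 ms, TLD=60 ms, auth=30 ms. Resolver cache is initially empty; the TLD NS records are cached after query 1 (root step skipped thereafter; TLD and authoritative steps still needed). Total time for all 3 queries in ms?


Lookup 1 (cold cache): local + root + TLD + auth = 5 + 80 + 60 + 30 = 175 ms
Lookups 2..3 (TLD NS cached -> skip root; new domain -> still ask TLD and auth): local + TLD + auth = 5 + 60 + 30 = 95 ms each
Remaining 2 lookups: 2 * 95 = 190 ms
Total = 175 + 190 = 365 ms

365


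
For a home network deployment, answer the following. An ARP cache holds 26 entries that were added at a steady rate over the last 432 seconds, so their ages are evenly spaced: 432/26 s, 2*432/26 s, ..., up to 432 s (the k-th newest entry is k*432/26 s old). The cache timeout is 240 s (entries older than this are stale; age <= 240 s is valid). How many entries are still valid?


Ages are k * 432/26 s for k = 1..26 (spacing = 16.6154 s).
Entry k is valid iff k * 432/26 <= 240 iff k <= 26 * 240 / 432 = 14.4444
n_valid = floor(14.4444) = 14
(n_stale = 26 - 14 = 12)

14


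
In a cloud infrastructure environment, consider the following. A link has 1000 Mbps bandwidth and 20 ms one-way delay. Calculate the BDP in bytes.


Given: bandwidth = 1000 Mbps, delay = 20 ms
BDP in bits = 1000 * 10^6 * 20 / 1000
BDP in bits = 20000000
BDP in bytes = 20000000 / 8 = 2500000

2500000


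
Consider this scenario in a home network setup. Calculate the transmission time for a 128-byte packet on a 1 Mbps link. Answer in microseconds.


Given: packet = 128 bytes, bandwidth = 1 Mbps
Packet in bits = 128 * 8 = 1024 bits
Bandwidth = 1 * 10^6 = 1000000 bps
Time = 1024 / 1000000 seconds
Time in us = 1024 * 10^6 / 1000000 = 1024

1024


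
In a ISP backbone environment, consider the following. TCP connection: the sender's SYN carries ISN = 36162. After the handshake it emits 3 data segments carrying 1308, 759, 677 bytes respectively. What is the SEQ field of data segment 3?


The SYN occupies sequence number ISN = 36162, so the first data byte is ISN + 1 = 36163.
SEQ of data segment i = (ISN + 1) + sum of payload sizes of segments 1..i-1.
Segment 1: SEQ = 36163, payload = 1308 bytes
Segment 2: SEQ = 37471, payload = 759 bytes
Segment 3: SEQ = 38230, payload = 677 bytes
SEQ of segment 3 = 36163 + 1308 + 759 = 38230

38230


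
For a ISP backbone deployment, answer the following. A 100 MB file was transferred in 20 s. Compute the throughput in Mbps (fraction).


Given: file = 100 MB, time = 20 s
File in Mb = 100 * 8 = 800 Mb
Throughput = 800 / 20 Mbps
Throughput = 40 Mbps

40


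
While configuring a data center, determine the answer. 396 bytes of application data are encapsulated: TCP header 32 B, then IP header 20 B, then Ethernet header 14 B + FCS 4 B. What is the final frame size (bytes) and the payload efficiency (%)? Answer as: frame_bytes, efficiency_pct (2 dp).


TCP segment = 396 + 32 = 428 B
IP packet = 428 + 20 = 448 B
Ethernet frame = 448 + 14 + 4 = 466 B
Efficiency = app / frame = 396 / 466 = 0.849785 = 84.9785% -> 84.98% (2 dp)

466, 84.98


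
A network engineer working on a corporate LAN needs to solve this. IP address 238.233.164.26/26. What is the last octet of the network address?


Given: IP = 238.233.164.26, prefix = /26
Subnet mask = 255.255.255.192
Last octet of IP: 26
Last octet of mask: 192
Network last octet = 26 AND 192 = 0

0


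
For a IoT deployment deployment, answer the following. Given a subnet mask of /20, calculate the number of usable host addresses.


Given: subnet mask /20
Host bits = 32 - 20 = 12
Total addresses = 2^12 = 4096
Usable hosts = 4096 - 2 (network + broadcast) = 4094

4094


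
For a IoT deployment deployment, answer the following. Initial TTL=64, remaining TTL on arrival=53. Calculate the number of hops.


Given: initial TTL = 64, received TTL = 53
Hops = initial TTL - received TTL
Hops = 64 - 53 = 11

11


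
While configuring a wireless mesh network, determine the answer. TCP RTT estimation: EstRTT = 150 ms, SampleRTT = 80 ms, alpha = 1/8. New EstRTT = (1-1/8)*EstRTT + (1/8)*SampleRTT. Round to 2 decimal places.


Given: EstRTT = 150 ms, SampleRTT = 80 ms, alpha = 1/8
New EstRTT = (1 - alpha) * EstRTT + alpha * SampleRTT
(7/8) * 150 = 131.25
(1/8) * 80 = 10
New EstRTT = 131.25 + 10 = 141.25 ms -> 141.25 ms (2 dp)

141.25


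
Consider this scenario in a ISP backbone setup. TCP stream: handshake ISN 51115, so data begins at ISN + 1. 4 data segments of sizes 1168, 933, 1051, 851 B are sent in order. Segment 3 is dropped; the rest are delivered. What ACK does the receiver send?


SYN uses sequence number 51115; first data byte = ISN + 1 = 51116.
Segment 1: SEQ = 51116, len = 1168 B, covers [51116, 52283]
Segment 2: SEQ = 52284, len = 933 B, covers [52284, 53216]
Segment 3: SEQ = 53217, len = 1051 B, covers [53217, 54267] [LOST]
Segment 4: SEQ = 54268, len = 851 B, covers [54268, 55118]
In-order data received: bytes [51116, 53216] (segments 1..2).
Segment 3 missing -> gap begins at byte 53217; later segments buffered out of order.
Cumulative ACK = next expected in-order byte = 51116 + 1168 + 933 = 53217

53217


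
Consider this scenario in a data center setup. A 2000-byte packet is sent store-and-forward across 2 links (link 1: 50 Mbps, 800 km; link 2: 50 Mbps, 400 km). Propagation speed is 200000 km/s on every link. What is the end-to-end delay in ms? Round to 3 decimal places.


Packet = 2000 bytes = 16000 bits. Store-and-forward: sum (t_trans + t_prop) per link.
Link 1: t_trans = 16000/(50*10^6) s = 0.3200 ms; t_prop = 800/200000 s = 4.0000 ms; subtotal = 4.3200 ms
Link 2: t_trans = 16000/(50*10^6) s = 0.3200 ms; t_prop = 400/200000 s = 2.0000 ms; subtotal = 2.3200 ms
End-to-end = 4.3200 + 2.3200 = 6.6400 ms -> 6.640 ms (3 dp)

6.640


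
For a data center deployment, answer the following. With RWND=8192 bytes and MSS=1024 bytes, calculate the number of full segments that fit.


Given: RWND = 8192 bytes, MSS = 1024 bytes
Full segments = floor(RWND / MSS)
Full segments = floor(8192 / 1024)
Full segments = floor(8.0) = 8

8


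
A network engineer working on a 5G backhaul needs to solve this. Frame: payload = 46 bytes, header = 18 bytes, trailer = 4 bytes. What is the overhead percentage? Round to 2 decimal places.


Given: payload = 46 B, header = 18 B, trailer = 4 B
Overhead bytes = header + trailer = 18 + 4 = 22
Total frame = payload + overhead = 46 + 22 = 68
Overhead % = 22 / 68 * 100 = 32.3529% -> 32.35% (2 dp)

32.35


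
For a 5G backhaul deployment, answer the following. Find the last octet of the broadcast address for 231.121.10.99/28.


Given: IP = 231.121.10.99, prefix = /28
Host bits = 32 - 28 = 4
Network last octet = 99 AND mask = 96
Host part size = 2^4 - 1 = 15
Broadcast last octet = 96 OR 15 = 111

111


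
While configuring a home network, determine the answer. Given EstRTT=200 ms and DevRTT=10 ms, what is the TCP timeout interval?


Given: EstRTT = 200 ms, DevRTT = 10 ms
Timeout = EstRTT + 4 * DevRTT
4 * DevRTT = 4 * 10 = 40
Timeout = 200 + 40 = 240 ms

240


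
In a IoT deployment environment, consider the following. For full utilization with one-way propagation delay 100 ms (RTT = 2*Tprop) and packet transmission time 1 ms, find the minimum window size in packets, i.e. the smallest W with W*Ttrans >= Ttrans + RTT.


Given: Ttrans = 1 ms, RTT = 200 ms (= 2 * Tprop, Tprop = 100 ms)
Time until first ACK returns = Ttrans + RTT = 1 + 200 = 201 ms
Need W * Ttrans >= Ttrans + RTT  ->  W >= (Ttrans + RTT) / Ttrans
(Ttrans + RTT) / Ttrans = 201 / 1 = 201
W_min = ceil(201) = 201

201


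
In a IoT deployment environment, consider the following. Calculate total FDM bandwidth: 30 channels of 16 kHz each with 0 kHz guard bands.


Given: 30 channels, 16 kHz each, guard = 0 kHz
Channel bandwidth = 30 * 16 = 480 kHz
Guard bands = 29 gaps * 0 kHz = 0 kHz
Total = 480 + 0 = 480 kHz

480


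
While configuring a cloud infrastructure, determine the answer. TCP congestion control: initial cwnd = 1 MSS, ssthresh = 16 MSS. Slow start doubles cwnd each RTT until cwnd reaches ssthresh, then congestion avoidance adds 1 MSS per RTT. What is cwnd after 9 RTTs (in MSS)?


RTT 0: cwnd = 1 MSS (initial)
RTT 1: cwnd = 2 MSS (slow start, doubled)
RTT 2: cwnd = 4 MSS (slow start, doubled)
RTT 3: cwnd = 8 MSS (slow start, doubled)
RTT 4: cwnd = 16 MSS (slow start, doubled)
RTT 5: cwnd = 17 MSS (congestion avoidance, +1)
RTT 6: cwnd = 18 MSS (congestion avoidance, +1)
RTT 7: cwnd = 19 MSS (congestion avoidance, +1)
RTT 8: cwnd = 20 MSS (congestion avoidance, +1)
RTT 9: cwnd = 21 MSS (congestion avoidance, +1)

21


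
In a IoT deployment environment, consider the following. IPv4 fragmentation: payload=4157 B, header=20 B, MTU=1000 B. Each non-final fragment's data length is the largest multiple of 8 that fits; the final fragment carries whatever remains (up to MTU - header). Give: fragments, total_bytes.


Max data per non-final fragment = floor((MTU - header)/8)*8 = floor((1000 - 20)/8)*8 = floor(980/8)*8 = 976 B
Final fragment needs no 8-byte alignment: it can carry up to MTU - header = 980 B
Non-final fragments needed = ceil((payload - 980) / 976) = ceil(3177/976) = ceil(3.2551) = 4
Number of fragments = 4 + 1 = 5
Fragment sizes (data): 4 * 976 B + 253 B (last, 253 <= 980 OK)
Total bytes sent = payload + n_frags * header = 4157 + 5*20 = 4157 + 100 = 4257 B

5, 4257


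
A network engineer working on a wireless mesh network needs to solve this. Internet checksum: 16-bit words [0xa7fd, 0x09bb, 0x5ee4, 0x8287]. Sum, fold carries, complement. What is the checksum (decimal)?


Given words: [0xa7fd, 0x09bb, 0x5ee4, 0x8287]
Step 1: Sum all words
Raw sum = 43005 + 2491 + 24292 + 33415 = 103203
Step 2: Fold carry: (37667 + 1) = 37668
One's complement = ~37668 & 0xFFFF = 27867

27867


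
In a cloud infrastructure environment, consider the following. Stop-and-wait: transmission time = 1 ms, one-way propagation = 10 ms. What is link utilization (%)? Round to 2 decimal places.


Given: Ttrans = 1 ms, Tprop = 10 ms
RTT = 2 * Tprop = 2 * 10 = 20 ms
U = Ttrans / (Ttrans + RTT)
U = 1 / (1 + 20)
U = 1 / 21 = 0.047619
U% = 4.76%

4.76


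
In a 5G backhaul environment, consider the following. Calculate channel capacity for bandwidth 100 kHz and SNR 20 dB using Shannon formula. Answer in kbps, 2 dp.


Given: B = 100 kHz, SNR = 20 dB
SNR linear = 10^(20/10) = 100
1 + SNR = 101
log2(101) = 6.6582114828
C = 100 * 1000 * 6.6582114828 = 665821.1483 bps
C = 665.821148 kbps -> 665.82 kbps (2 dp)

665.82


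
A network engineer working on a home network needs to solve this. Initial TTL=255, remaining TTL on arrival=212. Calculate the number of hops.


Given: initial TTL = 255, received TTL = 212
Hops = initial TTL - received TTL
Hops = 255 - 212 = 43

43


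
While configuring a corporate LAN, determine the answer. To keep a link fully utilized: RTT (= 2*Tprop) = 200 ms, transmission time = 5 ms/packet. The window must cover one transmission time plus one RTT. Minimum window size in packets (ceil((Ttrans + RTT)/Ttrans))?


Given: Ttrans = 5 ms, RTT = 200 ms (= 2 * Tprop, Tprop = 100 ms)
Time until first ACK returns = Ttrans + RTT = 5 + 200 = 205 ms
Need W * Ttrans >= Ttrans + RTT  ->  W >= (Ttrans + RTT) / Ttrans
(Ttrans + RTT) / Ttrans = 205 / 5 = 41
W_min = ceil(41) = 41

41


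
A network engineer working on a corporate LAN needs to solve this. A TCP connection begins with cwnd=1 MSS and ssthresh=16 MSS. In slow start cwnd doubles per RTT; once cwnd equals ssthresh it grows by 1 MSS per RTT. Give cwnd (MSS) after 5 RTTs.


RTT 0: cwnd = 1 MSS (initial)
RTT 1: cwnd = 2 MSS (slow start, doubled)
RTT 2: cwnd = 4 MSS (slow start, doubled)
RTT 3: cwnd = 8 MSS (slow start, doubled)
RTT 4: cwnd = 16 MSS (slow start, doubled)
RTT 5: cwnd = 17 MSS (congestion avoidance, +1)

17


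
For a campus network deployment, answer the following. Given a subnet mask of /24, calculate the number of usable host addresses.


Given: subnet mask /24
Host bits = 32 - 24 = 8
Total addresses = 2^8 = 256
Usable hosts = 256 - 2 (network + broadcast) = 254

254


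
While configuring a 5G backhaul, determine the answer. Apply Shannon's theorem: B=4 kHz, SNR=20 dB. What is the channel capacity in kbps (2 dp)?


Given: B = 4 kHz, SNR = 20 dB
SNR linear = 10^(20/10) = 100
1 + SNR = 101
log2(101) = 6.6582114828
C = 4 * 1000 * 6.6582114828 = 26632.8459 bps
C = 26.632846 kbps -> 26.63 kbps (2 dp)

26.63


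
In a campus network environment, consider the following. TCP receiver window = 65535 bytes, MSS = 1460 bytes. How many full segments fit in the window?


Given: RWND = 65535 bytes, MSS = 1460 bytes
Full segments = floor(RWND / MSS)
Full segments = floor(65535 / 1460)
Full segments = floor(44.887) = 44

44


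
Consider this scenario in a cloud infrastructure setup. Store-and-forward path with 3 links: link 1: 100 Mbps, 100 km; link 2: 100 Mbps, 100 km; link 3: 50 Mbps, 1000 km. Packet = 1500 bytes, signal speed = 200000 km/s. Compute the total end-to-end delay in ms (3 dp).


Packet = 1500 bytes = 12000 bits. Store-and-forward: sum (t_trans + t_prop) per link.
Link 1: t_trans = 12000/(100*10^6) s = 0.1200 ms; t_prop = 100/200000 s = 0.5000 ms; subtotal = 0.6200 ms
Link 2: t_trans = 12000/(100*10^6) s = 0.1200 ms; t_prop = 100/200000 s = 0.5000 ms; subtotal = 0.6200 ms
Link 3: t_trans = 12000/(50*10^6) s = 0.2400 ms; t_prop = 1000/200000 s = 5.0000 ms; subtotal = 5.2400 ms
End-to-end = 0.6200 + 0.6200 + 5.2400 = 6.4800 ms -> 6.480 ms (3 dp)

6.480


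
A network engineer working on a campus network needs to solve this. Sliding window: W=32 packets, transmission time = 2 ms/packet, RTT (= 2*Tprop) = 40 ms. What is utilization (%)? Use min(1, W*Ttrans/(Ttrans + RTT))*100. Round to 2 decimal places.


Given: W = 32, Ttrans = 2 ms, RTT = 40 ms (= 2 * Tprop, Tprop = 20 ms)
Cycle time = Ttrans + RTT = 2 + 40 = 42 ms (first packet sent until its ACK returns)
W * Ttrans = 32 * 2 = 64 ms of sending per cycle
W * Ttrans / (Ttrans + RTT) = 64 / 42 = 1.523810
U = min(1, 1.523810) = 1.000000
U% = 100.00%

100.00


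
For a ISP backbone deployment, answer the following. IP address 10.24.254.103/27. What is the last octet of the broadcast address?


Given: IP = 10.24.254.103, prefix = /27
Host bits = 32 - 27 = 5
Network last octet = 103 AND mask = 96
Host part size = 2^5 - 1 = 31
Broadcast last octet = 96 OR 31 = 127

127
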